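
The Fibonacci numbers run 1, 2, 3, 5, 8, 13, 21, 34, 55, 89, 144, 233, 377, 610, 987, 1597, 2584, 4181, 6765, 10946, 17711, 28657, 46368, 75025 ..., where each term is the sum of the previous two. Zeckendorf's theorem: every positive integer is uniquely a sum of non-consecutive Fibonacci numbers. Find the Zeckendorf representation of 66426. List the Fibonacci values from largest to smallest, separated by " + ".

take 46368 (≤ 66426); 66426 − 46368 = 20058
take 17711 (≤ 20058); 20058 − 17711 = 2347
take 1597 (≤ 2347); 2347 − 1597 = 750
take 610 (≤ 750); 750 − 610 = 140
take 89 (≤ 140); 140 − 89 = 51
take 34 (≤ 51); 51 − 34 = 17
take 13 (≤ 17); 17 − 13 = 4
take 3 (≤ 4); 4 − 3 = 1
take 1 (≤ 1); 1 − 1 = 0
So 66426 = 46368 + 17711 + 1597 + 610 + 89 + 34 + 13 + 3 + 1, with no two terms consecutive in the sequence.

46368 + 17711 + 1597 + 610 + 89 + 34 + 13 + 3 + 1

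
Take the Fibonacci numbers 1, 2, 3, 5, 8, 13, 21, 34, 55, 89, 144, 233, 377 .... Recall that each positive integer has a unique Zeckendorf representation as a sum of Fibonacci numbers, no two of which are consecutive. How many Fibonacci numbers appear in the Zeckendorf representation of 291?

Repeatedly subtract the largest Fibonacci number that fits:
291: greatest Fibonacci not exceeding it is 233, leaving 58
58: greatest Fibonacci not exceeding it is 55, leaving 3
3: greatest Fibonacci not exceeding it is 3, leaving 0
291 = 233 + 55 + 3, which has 3 terms.

3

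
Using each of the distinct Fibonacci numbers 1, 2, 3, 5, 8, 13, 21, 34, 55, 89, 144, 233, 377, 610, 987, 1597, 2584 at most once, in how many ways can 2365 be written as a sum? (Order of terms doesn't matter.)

Starting from the Zeckendorf form and repeatedly splitting a term F_k into F_{k−1} + F_{k−2} (when neither is already used) reaches every representation.
2365 = 1597+610+144+13+1 = 1597+610+144+8+5+1 = 1597+610+89+55+13+1 = 1597+377+233+144+13+1 = 1597+610+144+8+3+2+1 = … (22 more), for 27 in all.

27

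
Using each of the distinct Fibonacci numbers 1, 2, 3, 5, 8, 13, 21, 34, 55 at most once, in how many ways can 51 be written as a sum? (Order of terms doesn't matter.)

Starting from the Zeckendorf form and repeatedly splitting a term F_k into F_{k−1} + F_{k−2} (when neither is already used) reaches every representation.
51 = 34+13+3+1 = 34+8+5+3+1 = 21+13+8+5+3+1 — 3 representations.

3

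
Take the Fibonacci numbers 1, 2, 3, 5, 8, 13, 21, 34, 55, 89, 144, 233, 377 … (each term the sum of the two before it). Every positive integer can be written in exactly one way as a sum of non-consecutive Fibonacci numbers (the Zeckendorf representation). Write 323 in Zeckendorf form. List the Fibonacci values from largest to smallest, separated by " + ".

233 + 89 + 1

233 ≤ 323 < 377, so take 233; remainder 90
89 ≤ 90 < 144, so take 89; remainder 1
1 ≤ 1 < 2, so take 1; remainder 0
So 323 = 233 + 89 + 1, with no two terms consecutive in the sequence.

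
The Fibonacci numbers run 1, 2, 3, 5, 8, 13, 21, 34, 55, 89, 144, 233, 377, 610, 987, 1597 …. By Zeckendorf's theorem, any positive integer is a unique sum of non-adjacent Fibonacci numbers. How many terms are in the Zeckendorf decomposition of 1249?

Greedily peel off the largest Fibonacci term at each step:
1249: greatest Fibonacci not exceeding it is 987, leaving 262
262: greatest Fibonacci not exceeding it is 233, leaving 29
29: greatest Fibonacci not exceeding it is 21, leaving 8
8: greatest Fibonacci not exceeding it is 8, leaving 0
1249 = 987 + 233 + 21 + 8, which has 4 terms.

4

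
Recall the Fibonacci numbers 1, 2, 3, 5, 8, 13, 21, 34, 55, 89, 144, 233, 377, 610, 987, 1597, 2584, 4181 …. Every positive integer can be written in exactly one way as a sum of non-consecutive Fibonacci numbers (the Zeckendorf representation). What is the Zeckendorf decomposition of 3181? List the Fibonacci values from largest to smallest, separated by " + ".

Repeatedly subtract the largest Fibonacci number that fits:
3181 − 2584 = 597
597 − 377 = 220
220 − 144 = 76
76 − 55 = 21
21 − 21 = 0
So 3181 = 2584 + 377 + 144 + 55 + 21, with no two terms consecutive in the sequence.

2584 + 377 + 144 + 55 + 21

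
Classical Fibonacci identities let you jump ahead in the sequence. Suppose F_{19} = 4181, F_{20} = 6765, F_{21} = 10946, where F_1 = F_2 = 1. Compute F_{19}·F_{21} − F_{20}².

1

4181·10946 − 6765² = 45765226 − 45765225 = 1. (Cassini's identity: F_{k−1}F_{k+1} − F_k² = (−1)^k.)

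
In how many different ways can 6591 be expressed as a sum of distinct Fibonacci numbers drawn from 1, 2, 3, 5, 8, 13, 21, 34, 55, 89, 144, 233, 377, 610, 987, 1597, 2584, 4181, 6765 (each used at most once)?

20

6591 = 4181+1597+610+144+55+3+1 = 4181+1597+610+144+34+21+3+1 = 4181+1597+377+233+144+55+3+1 = 4181+1597+610+144+34+13+8+3+1 = … (16 more), for 20 in all.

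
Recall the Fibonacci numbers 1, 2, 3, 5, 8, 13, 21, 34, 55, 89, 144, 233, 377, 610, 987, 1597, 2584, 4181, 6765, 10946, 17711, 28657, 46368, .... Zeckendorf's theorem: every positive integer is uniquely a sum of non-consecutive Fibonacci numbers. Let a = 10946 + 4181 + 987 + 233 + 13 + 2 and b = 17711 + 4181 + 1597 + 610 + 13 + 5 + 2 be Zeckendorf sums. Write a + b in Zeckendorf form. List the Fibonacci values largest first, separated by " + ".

The two numbers are 16362 and 24119, so their sum is 40481.
Greedily peel off the largest Fibonacci term at each step:
take 28657 (≤ 40481); 40481 − 28657 = 11824
take 10946 (≤ 11824); 11824 − 10946 = 878
take 610 (≤ 878); 878 − 610 = 268
take 233 (≤ 268); 268 − 233 = 35
take 34 (≤ 35); 35 − 34 = 1
take 1 (≤ 1); 1 − 1 = 0

28657 + 10946 + 610 + 233 + 34 + 1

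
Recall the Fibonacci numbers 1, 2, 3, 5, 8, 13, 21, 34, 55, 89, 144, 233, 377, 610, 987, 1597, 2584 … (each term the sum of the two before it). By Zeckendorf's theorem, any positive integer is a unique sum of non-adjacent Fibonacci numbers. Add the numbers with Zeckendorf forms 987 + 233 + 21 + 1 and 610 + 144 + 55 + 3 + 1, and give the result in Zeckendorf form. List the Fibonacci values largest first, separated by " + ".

The two numbers are 1242 and 813, so their sum is 2055.
take 1597 (≤ 2055); 2055 − 1597 = 458
take 377 (≤ 458); 458 − 377 = 81
take 55 (≤ 81); 81 − 55 = 26
take 21 (≤ 26); 26 − 21 = 5
take 5 (≤ 5); 5 − 5 = 0

1597 + 377 + 55 + 21 + 5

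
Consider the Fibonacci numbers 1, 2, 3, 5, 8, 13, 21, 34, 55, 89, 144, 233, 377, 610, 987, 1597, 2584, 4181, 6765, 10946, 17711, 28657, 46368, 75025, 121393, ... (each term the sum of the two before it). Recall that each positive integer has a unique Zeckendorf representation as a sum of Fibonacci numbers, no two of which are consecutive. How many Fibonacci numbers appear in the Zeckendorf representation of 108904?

subtract 75025 from 108904: 33879 remains
subtract 28657 from 33879: 5222 remains
subtract 4181 from 5222: 1041 remains
subtract 987 from 1041: 54 remains
subtract 34 from 54: 20 remains
subtract 13 from 20: 7 remains
subtract 5 from 7: 2 remains
subtract 2 from 2: 0 remains
108904 = 75025 + 28657 + 4181 + 987 + 34 + 13 + 5 + 2, which has 8 terms.

8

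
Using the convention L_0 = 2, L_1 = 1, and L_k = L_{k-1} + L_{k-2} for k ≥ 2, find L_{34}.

12752043

Iterating the recurrence up to L_{30} = 1860498 and L_{29} = 1149851:
L_{31} = L_{30} + L_{29} = 1860498 + 1149851 = 3010349
L_{32} = L_{31} + L_{30} = 3010349 + 1860498 = 4870847
L_{33} = L_{32} + L_{31} = 4870847 + 3010349 = 7881196
L_{34} = L_{33} + L_{32} = 7881196 + 4870847 = 12752043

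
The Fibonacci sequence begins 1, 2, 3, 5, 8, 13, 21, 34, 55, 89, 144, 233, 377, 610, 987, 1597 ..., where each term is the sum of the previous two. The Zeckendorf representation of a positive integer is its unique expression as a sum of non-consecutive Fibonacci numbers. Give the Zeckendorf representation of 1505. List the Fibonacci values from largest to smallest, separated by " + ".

Greedy algorithm:
987 ≤ 1505 < 1597, so take 987; remainder 518
377 ≤ 518 < 610, so take 377; remainder 141
89 ≤ 141 < 144, so take 89; remainder 52
34 ≤ 52 < 55, so take 34; remainder 18
13 ≤ 18 < 21, so take 13; remainder 5
5 ≤ 5 < 8, so take 5; remainder 0
So 1505 = 987 + 377 + 89 + 34 + 13 + 5, with no two terms consecutive in the sequence.

987 + 377 + 89 + 34 + 13 + 5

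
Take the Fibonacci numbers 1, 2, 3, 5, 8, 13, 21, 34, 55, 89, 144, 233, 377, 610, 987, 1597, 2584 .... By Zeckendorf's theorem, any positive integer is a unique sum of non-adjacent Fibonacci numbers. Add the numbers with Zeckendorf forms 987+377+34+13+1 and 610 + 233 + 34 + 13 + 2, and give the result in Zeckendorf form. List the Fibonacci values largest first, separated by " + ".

The two numbers are 1412 and 892, so their sum is 2304.
subtract 1597 from 2304: 707 remains
subtract 610 from 707: 97 remains
subtract 89 from 97: 8 remains
subtract 8 from 8: 0 remains

1597 + 610 + 89 + 8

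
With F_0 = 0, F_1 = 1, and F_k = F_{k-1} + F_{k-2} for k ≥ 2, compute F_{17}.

Iterating the recurrence up to F_{10} = 55 and F_{9} = 34:
F_{11} = F_{10} + F_{9} = 55 + 34 = 89
F_{12} = F_{11} + F_{10} = 89 + 55 = 144
F_{13} = F_{12} + F_{11} = 144 + 89 = 233
F_{14} = F_{13} + F_{12} = 233 + 144 = 377
F_{15} = F_{14} + F_{13} = 377 + 233 = 610
F_{16} = F_{15} + F_{14} = 610 + 377 = 987
F_{17} = F_{16} + F_{15} = 987 + 610 = 1597

1597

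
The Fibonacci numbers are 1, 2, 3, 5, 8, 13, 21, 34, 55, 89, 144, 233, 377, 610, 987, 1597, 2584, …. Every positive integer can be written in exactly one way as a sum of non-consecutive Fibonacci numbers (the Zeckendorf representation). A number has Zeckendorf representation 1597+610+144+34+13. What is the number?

2398

1597+610+144+34+13 = 2398.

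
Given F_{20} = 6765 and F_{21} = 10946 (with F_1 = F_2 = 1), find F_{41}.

165580141

By F_{2k+1} = F_k² + F_{k+1}²: F_{41} = 6765² + 10946² = 45765225 + 119814916 = 165580141.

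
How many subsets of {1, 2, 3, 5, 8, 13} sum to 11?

Starting from the Zeckendorf form and repeatedly splitting a term F_k into F_{k−1} + F_{k−2} (when neither is already used) reaches every representation.
11 = 8+3 = 8+2+1 = 5+3+2+1 — 3 representations.

3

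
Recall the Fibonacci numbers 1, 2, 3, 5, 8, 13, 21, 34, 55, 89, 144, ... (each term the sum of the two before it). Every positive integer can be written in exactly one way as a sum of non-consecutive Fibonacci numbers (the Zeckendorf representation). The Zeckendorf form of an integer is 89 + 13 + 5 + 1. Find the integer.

108

89 + 13 + 5 + 1 = 108.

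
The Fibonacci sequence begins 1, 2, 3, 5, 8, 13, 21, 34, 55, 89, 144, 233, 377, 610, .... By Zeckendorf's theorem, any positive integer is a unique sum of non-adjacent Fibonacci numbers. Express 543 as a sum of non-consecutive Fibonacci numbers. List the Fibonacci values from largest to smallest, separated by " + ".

subtract 377 from 543: 166 remains
subtract 144 from 166: 22 remains
subtract 21 from 22: 1 remains
subtract 1 from 1: 0 remains
So 543 = 377 + 144 + 21 + 1, with no two terms consecutive in the sequence.

377 + 144 + 21 + 1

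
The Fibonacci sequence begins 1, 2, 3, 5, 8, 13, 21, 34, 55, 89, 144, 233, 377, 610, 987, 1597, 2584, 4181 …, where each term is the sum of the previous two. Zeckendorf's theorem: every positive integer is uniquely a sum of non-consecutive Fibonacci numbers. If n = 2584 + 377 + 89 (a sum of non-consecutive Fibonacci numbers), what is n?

3050

2584 + 377 + 89 = 3050.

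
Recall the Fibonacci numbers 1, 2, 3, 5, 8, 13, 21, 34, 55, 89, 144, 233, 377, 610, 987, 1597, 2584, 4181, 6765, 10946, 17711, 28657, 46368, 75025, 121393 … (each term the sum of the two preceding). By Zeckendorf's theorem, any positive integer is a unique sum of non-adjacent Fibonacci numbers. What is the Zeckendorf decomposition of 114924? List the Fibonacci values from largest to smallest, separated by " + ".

Greedily peel off the largest Fibonacci term at each step:
take 75025 (≤ 114924); 114924 − 75025 = 39899
take 28657 (≤ 39899); 39899 − 28657 = 11242
take 10946 (≤ 11242); 11242 − 10946 = 296
take 233 (≤ 296); 296 − 233 = 63
take 55 (≤ 63); 63 − 55 = 8
take 8 (≤ 8); 8 − 8 = 0
So 114924 = 75025 + 28657 + 10946 + 233 + 55 + 8, with no two terms consecutive in the sequence.

75025 + 28657 + 10946 + 233 + 55 + 8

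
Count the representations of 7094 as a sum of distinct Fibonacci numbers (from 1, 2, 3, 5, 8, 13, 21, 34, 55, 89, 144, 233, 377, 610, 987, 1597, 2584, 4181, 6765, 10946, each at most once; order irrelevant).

20

Each representation comes from the Zeckendorf form by replacing some F_k with F_{k−1} + F_{k−2} where possible.
7094 = 6765+233+89+5+2 = 6765+233+55+34+5+2 = 4181+2584+233+89+5+2 = 6765+233+55+21+13+5+2 = … (16 more), for 20 in all.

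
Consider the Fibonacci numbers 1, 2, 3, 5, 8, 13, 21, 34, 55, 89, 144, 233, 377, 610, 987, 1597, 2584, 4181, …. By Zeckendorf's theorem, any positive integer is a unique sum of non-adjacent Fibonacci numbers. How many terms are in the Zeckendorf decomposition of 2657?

4

2584 ≤ 2657 < 4181, so take 2584; remainder 73
55 ≤ 73 < 89, so take 55; remainder 18
13 ≤ 18 < 21, so take 13; remainder 5
5 ≤ 5 < 8, so take 5; remainder 0
2657 = 2584 + 55 + 13 + 5, which has 4 terms.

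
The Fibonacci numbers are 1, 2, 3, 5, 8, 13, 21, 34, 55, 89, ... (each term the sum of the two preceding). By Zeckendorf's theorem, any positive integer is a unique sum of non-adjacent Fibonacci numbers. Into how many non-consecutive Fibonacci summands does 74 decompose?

4

74: greatest Fibonacci not exceeding it is 55, leaving 19
19: greatest Fibonacci not exceeding it is 13, leaving 6
6: greatest Fibonacci not exceeding it is 5, leaving 1
1: greatest Fibonacci not exceeding it is 1, leaving 0
74 = 55 + 13 + 5 + 1, which has 4 terms.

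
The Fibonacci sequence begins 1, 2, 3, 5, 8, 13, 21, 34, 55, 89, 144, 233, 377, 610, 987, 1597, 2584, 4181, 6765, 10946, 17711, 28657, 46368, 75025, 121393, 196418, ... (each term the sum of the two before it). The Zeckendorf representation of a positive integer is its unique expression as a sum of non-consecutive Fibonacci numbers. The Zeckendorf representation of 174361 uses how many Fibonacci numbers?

174361 − 121393 = 52968
52968 − 46368 = 6600
6600 − 4181 = 2419
2419 − 1597 = 822
822 − 610 = 212
212 − 144 = 68
68 − 55 = 13
13 − 13 = 0
174361 = 121393 + 46368 + 4181 + 1597 + 610 + 144 + 55 + 13, which has 8 terms.

8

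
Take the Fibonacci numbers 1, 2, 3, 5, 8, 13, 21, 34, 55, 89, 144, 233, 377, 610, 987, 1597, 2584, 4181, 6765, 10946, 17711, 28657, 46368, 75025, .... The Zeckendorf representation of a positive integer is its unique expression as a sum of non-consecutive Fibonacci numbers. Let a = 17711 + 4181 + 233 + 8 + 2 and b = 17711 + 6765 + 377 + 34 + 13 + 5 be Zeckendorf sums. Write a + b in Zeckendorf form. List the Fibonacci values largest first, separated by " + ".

The two numbers are 22135 and 24905, so their sum is 47040.
Greedily peel off the largest Fibonacci term at each step:
47040 − 46368 = 672
672 − 610 = 62
62 − 55 = 7
7 − 5 = 2
2 − 2 = 0

46368 + 610 + 55 + 5 + 2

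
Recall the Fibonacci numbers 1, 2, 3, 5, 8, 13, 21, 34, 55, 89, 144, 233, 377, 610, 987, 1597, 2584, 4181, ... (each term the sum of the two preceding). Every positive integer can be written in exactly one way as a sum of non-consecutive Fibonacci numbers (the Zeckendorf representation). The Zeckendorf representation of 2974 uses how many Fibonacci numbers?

3

Greedily peel off the largest Fibonacci term at each step:
subtract 2584 from 2974: 390 remains
subtract 377 from 390: 13 remains
subtract 13 from 13: 0 remains
2974 = 2584 + 377 + 13, which has 3 terms.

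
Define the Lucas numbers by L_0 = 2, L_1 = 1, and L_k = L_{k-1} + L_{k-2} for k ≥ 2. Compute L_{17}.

3571

Iterating the recurrence up to L_{12} = 322 and L_{11} = 199:
L_{13} = L_{12} + L_{11} = 322 + 199 = 521
L_{14} = L_{13} + L_{12} = 521 + 322 = 843
L_{15} = L_{14} + L_{13} = 843 + 521 = 1364
L_{16} = L_{15} + L_{14} = 1364 + 843 = 2207
L_{17} = L_{16} + L_{15} = 2207 + 1364 = 3571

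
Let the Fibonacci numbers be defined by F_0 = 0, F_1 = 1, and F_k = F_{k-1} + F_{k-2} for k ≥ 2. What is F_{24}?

46368

Iterating the recurrence up to F_{16} = 987 and F_{15} = 610:
F_{17} = F_{16} + F_{15} = 987 + 610 = 1597
F_{18} = F_{17} + F_{16} = 1597 + 987 = 2584
F_{19} = F_{18} + F_{17} = 2584 + 1597 = 4181
F_{20} = F_{19} + F_{18} = 4181 + 2584 = 6765
F_{21} = F_{20} + F_{19} = 6765 + 4181 = 10946
F_{22} = F_{21} + F_{20} = 10946 + 6765 = 17711
F_{23} = F_{22} + F_{21} = 17711 + 10946 = 28657
F_{24} = F_{23} + F_{22} = 28657 + 17711 = 46368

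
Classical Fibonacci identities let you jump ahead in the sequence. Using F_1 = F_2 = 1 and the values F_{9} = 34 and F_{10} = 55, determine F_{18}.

By the doubling identity F_{2k} = F_k(2F_{k+1} − F_k): F_{18} = 34·(2·55 − 34) = 34·76 = 2584.

2584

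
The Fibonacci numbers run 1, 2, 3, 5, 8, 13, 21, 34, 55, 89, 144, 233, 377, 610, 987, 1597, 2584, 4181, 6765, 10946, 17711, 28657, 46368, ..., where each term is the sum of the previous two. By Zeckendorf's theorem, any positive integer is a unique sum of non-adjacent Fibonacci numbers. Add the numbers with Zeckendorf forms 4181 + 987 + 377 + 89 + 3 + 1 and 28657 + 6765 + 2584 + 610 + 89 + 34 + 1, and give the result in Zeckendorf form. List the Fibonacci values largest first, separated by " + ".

28657 + 10946 + 4181 + 377 + 144 + 55 + 13 + 5

The two numbers are 5638 and 38740, so their sum is 44378.
subtract 28657 from 44378: 15721 remains
subtract 10946 from 15721: 4775 remains
subtract 4181 from 4775: 594 remains
subtract 377 from 594: 217 remains
subtract 144 from 217: 73 remains
subtract 55 from 73: 18 remains
subtract 13 from 18: 5 remains
subtract 5 from 5: 0 remains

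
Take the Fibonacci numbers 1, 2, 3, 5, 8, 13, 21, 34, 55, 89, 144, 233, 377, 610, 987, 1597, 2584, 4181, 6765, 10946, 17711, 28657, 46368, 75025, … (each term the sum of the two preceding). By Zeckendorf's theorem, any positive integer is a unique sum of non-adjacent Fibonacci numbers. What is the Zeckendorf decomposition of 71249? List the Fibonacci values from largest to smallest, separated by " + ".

46368 + 17711 + 6765 + 377 + 21 + 5 + 2

subtract 46368 from 71249: 24881 remains
subtract 17711 from 24881: 7170 remains
subtract 6765 from 7170: 405 remains
subtract 377 from 405: 28 remains
subtract 21 from 28: 7 remains
subtract 5 from 7: 2 remains
subtract 2 from 2: 0 remains
So 71249 = 46368 + 17711 + 6765 + 377 + 21 + 5 + 2, with no two terms consecutive in the sequence.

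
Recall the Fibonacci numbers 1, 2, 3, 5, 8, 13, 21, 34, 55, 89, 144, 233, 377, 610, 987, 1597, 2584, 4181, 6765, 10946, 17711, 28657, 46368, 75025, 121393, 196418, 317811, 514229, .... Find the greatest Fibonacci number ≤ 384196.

317811 ≤ 384196 < 514229, so the largest Fibonacci number not exceeding 384196 is 317811.

317811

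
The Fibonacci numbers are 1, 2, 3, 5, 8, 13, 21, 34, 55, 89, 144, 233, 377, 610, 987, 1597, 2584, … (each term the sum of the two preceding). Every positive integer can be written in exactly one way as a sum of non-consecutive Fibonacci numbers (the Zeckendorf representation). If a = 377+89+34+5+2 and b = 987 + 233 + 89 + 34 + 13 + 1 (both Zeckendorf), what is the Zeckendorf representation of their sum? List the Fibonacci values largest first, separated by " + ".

The two numbers are 507 and 1357, so their sum is 1864.
take 1597 (≤ 1864); 1864 − 1597 = 267
take 233 (≤ 267); 267 − 233 = 34
take 34 (≤ 34); 34 − 34 = 0

1597 + 233 + 34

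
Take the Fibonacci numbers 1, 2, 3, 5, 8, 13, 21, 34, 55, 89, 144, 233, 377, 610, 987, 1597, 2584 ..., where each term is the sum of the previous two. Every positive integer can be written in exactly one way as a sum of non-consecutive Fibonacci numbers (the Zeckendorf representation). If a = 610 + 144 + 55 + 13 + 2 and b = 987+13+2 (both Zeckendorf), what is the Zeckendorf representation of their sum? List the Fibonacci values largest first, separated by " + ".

The two numbers are 824 and 1002, so their sum is 1826.
Greedily peel off the largest Fibonacci term at each step:
1597 ≤ 1826 < 2584, so take 1597; remainder 229
144 ≤ 229 < 233, so take 144; remainder 85
55 ≤ 85 < 89, so take 55; remainder 30
21 ≤ 30 < 34, so take 21; remainder 9
8 ≤ 9 < 13, so take 8; remainder 1
1 ≤ 1 < 2, so take 1; remainder 0

1597 + 144 + 55 + 21 + 8 + 1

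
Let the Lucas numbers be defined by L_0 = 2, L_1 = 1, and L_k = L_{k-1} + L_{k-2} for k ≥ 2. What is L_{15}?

Iterating the recurrence up to L_{7} = 29 and L_{6} = 18:
L_{8} = L_{7} + L_{6} = 29 + 18 = 47
L_{9} = L_{8} + L_{7} = 47 + 29 = 76
L_{10} = L_{9} + L_{8} = 76 + 47 = 123
L_{11} = L_{10} + L_{9} = 123 + 76 = 199
L_{12} = L_{11} + L_{10} = 199 + 123 = 322
L_{13} = L_{12} + L_{11} = 322 + 199 = 521
L_{14} = L_{13} + L_{12} = 521 + 322 = 843
L_{15} = L_{14} + L_{13} = 843 + 521 = 1364

1364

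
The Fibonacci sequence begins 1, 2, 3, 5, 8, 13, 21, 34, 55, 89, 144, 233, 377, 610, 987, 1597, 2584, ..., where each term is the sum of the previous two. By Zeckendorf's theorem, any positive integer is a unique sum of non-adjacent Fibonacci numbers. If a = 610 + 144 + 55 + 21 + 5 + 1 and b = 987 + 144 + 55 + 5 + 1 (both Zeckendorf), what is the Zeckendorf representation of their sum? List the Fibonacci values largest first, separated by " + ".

The two numbers are 836 and 1192, so their sum is 2028.
Repeatedly subtract the largest Fibonacci number that fits:
2028 − 1597 = 431
431 − 377 = 54
54 − 34 = 20
20 − 13 = 7
7 − 5 = 2
2 − 2 = 0

1597 + 377 + 34 + 13 + 5 + 2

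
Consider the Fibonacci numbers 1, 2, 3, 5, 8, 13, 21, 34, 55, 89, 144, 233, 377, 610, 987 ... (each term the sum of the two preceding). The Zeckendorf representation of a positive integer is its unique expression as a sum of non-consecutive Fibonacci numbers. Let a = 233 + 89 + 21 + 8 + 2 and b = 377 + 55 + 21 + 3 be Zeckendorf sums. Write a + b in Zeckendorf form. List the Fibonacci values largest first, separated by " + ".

The two numbers are 353 and 456, so their sum is 809.
809: greatest Fibonacci not exceeding it is 610, leaving 199
199: greatest Fibonacci not exceeding it is 144, leaving 55
55: greatest Fibonacci not exceeding it is 55, leaving 0

610 + 144 + 55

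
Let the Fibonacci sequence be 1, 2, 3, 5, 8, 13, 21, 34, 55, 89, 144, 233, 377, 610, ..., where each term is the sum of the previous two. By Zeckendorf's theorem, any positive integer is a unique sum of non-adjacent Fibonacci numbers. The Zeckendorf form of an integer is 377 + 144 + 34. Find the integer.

555

377 + 144 + 34 = 555.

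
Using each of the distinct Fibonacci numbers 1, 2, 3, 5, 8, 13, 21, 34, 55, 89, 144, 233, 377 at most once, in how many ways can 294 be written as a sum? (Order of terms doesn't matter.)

Starting from the Zeckendorf form and repeatedly splitting a term F_k into F_{k−1} + F_{k−2} (when neither is already used) reaches every representation.
294 = 233+55+5+1 = 233+55+3+2+1 = 233+34+21+5+1 = … (9 more), for 12 in all.

12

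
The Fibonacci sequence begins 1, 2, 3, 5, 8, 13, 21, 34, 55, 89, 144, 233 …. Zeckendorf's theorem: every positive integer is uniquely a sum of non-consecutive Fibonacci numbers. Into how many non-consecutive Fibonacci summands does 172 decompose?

Greedily peel off the largest Fibonacci term at each step:
subtract 144 from 172: 28 remains
subtract 21 from 28: 7 remains
subtract 5 from 7: 2 remains
subtract 2 from 2: 0 remains
172 = 144 + 21 + 5 + 2, which has 4 terms.

4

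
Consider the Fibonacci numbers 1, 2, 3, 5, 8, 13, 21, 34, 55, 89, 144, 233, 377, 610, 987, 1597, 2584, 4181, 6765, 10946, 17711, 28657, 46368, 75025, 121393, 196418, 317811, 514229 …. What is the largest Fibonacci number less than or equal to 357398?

317811

317811 ≤ 357398 < 514229, so the largest Fibonacci number not exceeding 357398 is 317811.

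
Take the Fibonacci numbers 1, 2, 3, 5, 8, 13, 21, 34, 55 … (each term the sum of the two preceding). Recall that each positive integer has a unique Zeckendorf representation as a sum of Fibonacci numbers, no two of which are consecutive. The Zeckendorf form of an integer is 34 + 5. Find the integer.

34 + 5 = 39.

39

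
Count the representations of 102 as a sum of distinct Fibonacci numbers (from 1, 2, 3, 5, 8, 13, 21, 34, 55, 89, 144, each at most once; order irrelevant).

8

Each representation comes from the Zeckendorf form by replacing some F_k with F_{k−1} + F_{k−2} where possible.
102 = 89+13 = 89+8+5 = 55+34+13 = … (5 more), for 8 in all.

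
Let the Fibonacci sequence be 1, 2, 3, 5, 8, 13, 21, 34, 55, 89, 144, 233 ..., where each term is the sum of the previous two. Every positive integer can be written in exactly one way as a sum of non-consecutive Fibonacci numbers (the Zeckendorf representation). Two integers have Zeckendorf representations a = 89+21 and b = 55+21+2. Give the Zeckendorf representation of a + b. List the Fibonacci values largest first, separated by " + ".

144 + 34 + 8 + 2

The two numbers are 110 and 78, so their sum is 188.
Greedy algorithm:
144 ≤ 188 < 233, so take 144; remainder 44
34 ≤ 44 < 55, so take 34; remainder 10
8 ≤ 10 < 13, so take 8; remainder 2
2 ≤ 2 < 3, so take 2; remainder 0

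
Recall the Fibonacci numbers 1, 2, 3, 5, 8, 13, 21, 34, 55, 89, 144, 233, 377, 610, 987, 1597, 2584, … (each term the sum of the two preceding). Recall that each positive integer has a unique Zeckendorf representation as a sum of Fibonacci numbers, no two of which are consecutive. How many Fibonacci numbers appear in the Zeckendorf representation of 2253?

Repeatedly subtract the largest Fibonacci number that fits:
take 1597 (≤ 2253); 2253 − 1597 = 656
take 610 (≤ 656); 656 − 610 = 46
take 34 (≤ 46); 46 − 34 = 12
take 8 (≤ 12); 12 − 8 = 4
take 3 (≤ 4); 4 − 3 = 1
take 1 (≤ 1); 1 − 1 = 0
2253 = 1597 + 610 + 34 + 8 + 3 + 1, which has 6 terms.

6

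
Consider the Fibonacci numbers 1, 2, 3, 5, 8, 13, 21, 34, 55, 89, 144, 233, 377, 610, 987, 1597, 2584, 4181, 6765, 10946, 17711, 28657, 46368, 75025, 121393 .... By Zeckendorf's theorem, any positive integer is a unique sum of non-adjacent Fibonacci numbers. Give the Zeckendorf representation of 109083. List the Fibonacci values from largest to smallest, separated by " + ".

75025 + 28657 + 4181 + 987 + 233

Greedy algorithm:
subtract 75025 from 109083: 34058 remains
subtract 28657 from 34058: 5401 remains
subtract 4181 from 5401: 1220 remains
subtract 987 from 1220: 233 remains
subtract 233 from 233: 0 remains
So 109083 = 75025 + 28657 + 4181 + 987 + 233, with no two terms consecutive in the sequence.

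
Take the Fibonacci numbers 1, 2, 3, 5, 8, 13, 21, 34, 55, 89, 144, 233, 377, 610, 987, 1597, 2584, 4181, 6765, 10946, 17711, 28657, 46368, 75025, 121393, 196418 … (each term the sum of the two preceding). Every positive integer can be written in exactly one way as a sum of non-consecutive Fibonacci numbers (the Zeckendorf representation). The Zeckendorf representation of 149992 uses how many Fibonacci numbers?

subtract 121393 from 149992: 28599 remains
subtract 17711 from 28599: 10888 remains
subtract 6765 from 10888: 4123 remains
subtract 2584 from 4123: 1539 remains
subtract 987 from 1539: 552 remains
subtract 377 from 552: 175 remains
subtract 144 from 175: 31 remains
subtract 21 from 31: 10 remains
subtract 8 from 10: 2 remains
subtract 2 from 2: 0 remains
149992 = 121393 + 17711 + 6765 + 2584 + 987 + 377 + 144 + 21 + 8 + 2, which has 10 terms.

10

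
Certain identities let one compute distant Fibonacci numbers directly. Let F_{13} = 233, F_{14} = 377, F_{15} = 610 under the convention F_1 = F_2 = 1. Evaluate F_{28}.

317811

By the addition formula F_{m+n} = F_m F_{n+1} + F_{m−1} F_n with m=15, n=13: F_{28} = 610·377 + 377·233 = 229970 + 87841 = 317811.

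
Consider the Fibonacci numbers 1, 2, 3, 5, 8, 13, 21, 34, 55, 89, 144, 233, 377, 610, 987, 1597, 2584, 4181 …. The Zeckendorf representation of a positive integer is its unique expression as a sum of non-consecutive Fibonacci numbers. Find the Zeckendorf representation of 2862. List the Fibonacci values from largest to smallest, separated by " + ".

subtract 2584 from 2862: 278 remains
subtract 233 from 278: 45 remains
subtract 34 from 45: 11 remains
subtract 8 from 11: 3 remains
subtract 3 from 3: 0 remains
So 2862 = 2584 + 233 + 34 + 8 + 3, with no two terms consecutive in the sequence.

2584 + 233 + 34 + 8 + 3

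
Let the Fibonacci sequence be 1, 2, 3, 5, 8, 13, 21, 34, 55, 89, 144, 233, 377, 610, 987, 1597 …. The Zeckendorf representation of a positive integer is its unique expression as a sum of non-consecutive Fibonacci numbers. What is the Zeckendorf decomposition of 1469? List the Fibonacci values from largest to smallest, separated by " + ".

987 + 377 + 89 + 13 + 3

largest Fibonacci ≤ 1469 is 987; 1469 − 987 = 482
largest Fibonacci ≤ 482 is 377; 482 − 377 = 105
largest Fibonacci ≤ 105 is 89; 105 − 89 = 16
largest Fibonacci ≤ 16 is 13; 16 − 13 = 3
largest Fibonacci ≤ 3 is 3; 3 − 3 = 0
So 1469 = 987 + 377 + 89 + 13 + 3, with no two terms consecutive in the sequence.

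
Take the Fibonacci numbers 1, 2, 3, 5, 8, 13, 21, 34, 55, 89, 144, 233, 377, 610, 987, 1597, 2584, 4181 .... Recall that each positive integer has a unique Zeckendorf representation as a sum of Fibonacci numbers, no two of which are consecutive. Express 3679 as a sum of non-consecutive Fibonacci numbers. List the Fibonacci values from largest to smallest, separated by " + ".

2584 + 987 + 89 + 13 + 5 + 1

Repeatedly subtract the largest Fibonacci number that fits:
take 2584 (≤ 3679); 3679 − 2584 = 1095
take 987 (≤ 1095); 1095 − 987 = 108
take 89 (≤ 108); 108 − 89 = 19
take 13 (≤ 19); 19 − 13 = 6
take 5 (≤ 6); 6 − 5 = 1
take 1 (≤ 1); 1 − 1 = 0
So 3679 = 2584 + 987 + 89 + 13 + 5 + 1, with no two terms consecutive in the sequence.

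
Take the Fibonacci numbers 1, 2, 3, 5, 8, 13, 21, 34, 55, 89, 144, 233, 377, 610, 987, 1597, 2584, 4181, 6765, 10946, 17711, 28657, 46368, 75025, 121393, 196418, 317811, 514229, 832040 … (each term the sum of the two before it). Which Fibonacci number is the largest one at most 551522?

514229

514229 ≤ 551522 < 832040, so the largest Fibonacci number not exceeding 551522 is 514229.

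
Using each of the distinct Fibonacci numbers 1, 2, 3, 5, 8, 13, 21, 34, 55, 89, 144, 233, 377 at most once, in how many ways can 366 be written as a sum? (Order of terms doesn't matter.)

Starting from the Zeckendorf form and repeatedly splitting a term F_k into F_{k−1} + F_{k−2} (when neither is already used) reaches every representation.
366 = 233+89+34+8+2 = 233+89+34+5+3+2 = 233+89+21+13+8+2 = … (5 more), for 8 in all.

8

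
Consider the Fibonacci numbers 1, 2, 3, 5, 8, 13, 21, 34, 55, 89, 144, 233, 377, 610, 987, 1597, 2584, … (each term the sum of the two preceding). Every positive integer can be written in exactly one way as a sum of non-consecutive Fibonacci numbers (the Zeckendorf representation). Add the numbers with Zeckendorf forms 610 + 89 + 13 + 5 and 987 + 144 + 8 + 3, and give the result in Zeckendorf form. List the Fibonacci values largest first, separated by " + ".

The two numbers are 717 and 1142, so their sum is 1859.
Greedy algorithm:
take 1597 (≤ 1859); 1859 − 1597 = 262
take 233 (≤ 262); 262 − 233 = 29
take 21 (≤ 29); 29 − 21 = 8
take 8 (≤ 8); 8 − 8 = 0

1597 + 233 + 21 + 8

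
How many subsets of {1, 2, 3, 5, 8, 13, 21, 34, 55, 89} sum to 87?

87 = 55+21+8+3 = 55+21+8+2+1 = 55+21+5+3+2+1 = … (2 more), for 5 in all.

5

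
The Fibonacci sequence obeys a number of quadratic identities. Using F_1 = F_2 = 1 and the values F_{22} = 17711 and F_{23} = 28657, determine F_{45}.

By F_{2k+1} = F_k² + F_{k+1}²: F_{45} = 17711² + 28657² = 313679521 + 821223649 = 1134903170.

1134903170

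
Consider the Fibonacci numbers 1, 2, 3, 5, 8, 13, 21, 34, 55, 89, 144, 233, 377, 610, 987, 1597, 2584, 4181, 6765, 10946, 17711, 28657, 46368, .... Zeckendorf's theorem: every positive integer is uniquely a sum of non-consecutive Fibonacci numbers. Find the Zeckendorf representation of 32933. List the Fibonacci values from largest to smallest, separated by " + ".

Repeatedly subtract the largest Fibonacci number that fits:
32933 − 28657 = 4276
4276 − 4181 = 95
95 − 89 = 6
6 − 5 = 1
1 − 1 = 0
So 32933 = 28657 + 4181 + 89 + 5 + 1, with no two terms consecutive in the sequence.

28657 + 4181 + 89 + 5 + 1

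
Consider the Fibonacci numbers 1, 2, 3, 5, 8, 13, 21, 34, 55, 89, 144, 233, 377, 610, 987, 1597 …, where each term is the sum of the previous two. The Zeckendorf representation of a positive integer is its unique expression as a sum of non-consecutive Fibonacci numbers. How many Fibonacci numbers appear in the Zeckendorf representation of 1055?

3

Greedy algorithm:
subtract 987 from 1055: 68 remains
subtract 55 from 68: 13 remains
subtract 13 from 13: 0 remains
1055 = 987 + 55 + 13, which has 3 terms.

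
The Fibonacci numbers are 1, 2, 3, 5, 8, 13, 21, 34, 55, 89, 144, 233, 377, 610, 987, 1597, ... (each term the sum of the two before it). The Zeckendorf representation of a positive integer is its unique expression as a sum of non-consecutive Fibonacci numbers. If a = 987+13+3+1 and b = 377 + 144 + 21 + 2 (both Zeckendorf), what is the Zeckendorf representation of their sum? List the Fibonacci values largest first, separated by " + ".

987 + 377 + 144 + 34 + 5 + 1

The two numbers are 1004 and 544, so their sum is 1548.
Greedily peel off the largest Fibonacci term at each step:
1548: greatest Fibonacci not exceeding it is 987, leaving 561
561: greatest Fibonacci not exceeding it is 377, leaving 184
184: greatest Fibonacci not exceeding it is 144, leaving 40
40: greatest Fibonacci not exceeding it is 34, leaving 6
6: greatest Fibonacci not exceeding it is 5, leaving 1
1: greatest Fibonacci not exceeding it is 1, leaving 0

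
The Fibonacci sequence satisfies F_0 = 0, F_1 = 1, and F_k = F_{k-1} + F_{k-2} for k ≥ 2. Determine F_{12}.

144

Iterating the recurrence up to F_{5} = 5 and F_{4} = 3:
F_{6} = F_{5} + F_{4} = 5 + 3 = 8
F_{7} = F_{6} + F_{5} = 8 + 5 = 13
F_{8} = F_{7} + F_{6} = 13 + 8 = 21
F_{9} = F_{8} + F_{7} = 21 + 13 = 34
F_{10} = F_{9} + F_{8} = 34 + 21 = 55
F_{11} = F_{10} + F_{9} = 55 + 34 = 89
F_{12} = F_{11} + F_{10} = 89 + 55 = 144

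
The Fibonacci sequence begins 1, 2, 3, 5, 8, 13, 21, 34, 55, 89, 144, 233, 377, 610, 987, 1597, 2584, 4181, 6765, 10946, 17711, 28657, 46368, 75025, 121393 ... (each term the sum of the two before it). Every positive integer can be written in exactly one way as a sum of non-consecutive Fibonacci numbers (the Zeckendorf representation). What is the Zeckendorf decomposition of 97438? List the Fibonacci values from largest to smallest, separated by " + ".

75025 + 17711 + 4181 + 377 + 144

largest Fibonacci ≤ 97438 is 75025; 97438 − 75025 = 22413
largest Fibonacci ≤ 22413 is 17711; 22413 − 17711 = 4702
largest Fibonacci ≤ 4702 is 4181; 4702 − 4181 = 521
largest Fibonacci ≤ 521 is 377; 521 − 377 = 144
largest Fibonacci ≤ 144 is 144; 144 − 144 = 0
So 97438 = 75025 + 17711 + 4181 + 377 + 144, with no two terms consecutive in the sequence.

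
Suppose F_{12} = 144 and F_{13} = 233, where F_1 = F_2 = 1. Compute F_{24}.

46368

By the doubling identity F_{2k} = F_k(2F_{k+1} − F_k): F_{24} = 144·(2·233 − 144) = 144·322 = 46368.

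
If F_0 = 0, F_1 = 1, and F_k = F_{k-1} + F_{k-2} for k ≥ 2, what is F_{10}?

55

Iterating the recurrence up to F_{5} = 5 and F_{4} = 3:
F_{6} = F_{5} + F_{4} = 5 + 3 = 8
F_{7} = F_{6} + F_{5} = 8 + 5 = 13
F_{8} = F_{7} + F_{6} = 13 + 8 = 21
F_{9} = F_{8} + F_{7} = 21 + 13 = 34
F_{10} = F_{9} + F_{8} = 34 + 21 = 55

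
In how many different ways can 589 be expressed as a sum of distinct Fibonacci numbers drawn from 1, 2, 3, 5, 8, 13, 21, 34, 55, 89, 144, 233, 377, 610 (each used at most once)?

Starting from the Zeckendorf form and repeatedly splitting a term F_k into F_{k−1} + F_{k−2} (when neither is already used) reaches every representation.
589 = 377+144+55+13 = 377+144+55+8+5 = 377+144+34+21+13 = … (9 more), for 12 in all.

12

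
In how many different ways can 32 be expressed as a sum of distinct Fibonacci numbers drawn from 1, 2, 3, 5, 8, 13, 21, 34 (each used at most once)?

4

Each representation comes from the Zeckendorf form by replacing some F_k with F_{k−1} + F_{k−2} where possible.
32 = 21+8+3 = 21+8+2+1 = 21+5+3+2+1 = 13+8+5+3+2+1 — 4 representations.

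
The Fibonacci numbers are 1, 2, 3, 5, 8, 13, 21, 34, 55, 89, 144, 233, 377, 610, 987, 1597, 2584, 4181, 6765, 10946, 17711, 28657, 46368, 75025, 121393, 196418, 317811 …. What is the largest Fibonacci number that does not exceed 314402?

196418 ≤ 314402 < 317811, so the largest Fibonacci number not exceeding 314402 is 196418.

196418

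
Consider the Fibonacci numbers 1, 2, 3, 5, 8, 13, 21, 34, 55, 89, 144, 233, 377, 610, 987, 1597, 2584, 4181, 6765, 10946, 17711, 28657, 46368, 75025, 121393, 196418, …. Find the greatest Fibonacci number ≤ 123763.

121393 ≤ 123763 < 196418, so the largest Fibonacci number not exceeding 123763 is 121393.

121393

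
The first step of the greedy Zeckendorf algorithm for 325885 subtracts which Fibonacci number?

317811

317811 ≤ 325885 < 514229, so the largest Fibonacci number not exceeding 325885 is 317811.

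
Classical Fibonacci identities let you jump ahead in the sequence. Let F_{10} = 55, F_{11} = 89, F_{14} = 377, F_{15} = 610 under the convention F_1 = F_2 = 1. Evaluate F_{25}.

75025

By the addition formula F_{m+n} = F_m F_{n+1} + F_{m−1} F_n with m=11, n=14: F_{25} = 89·610 + 55·377 = 54290 + 20735 = 75025.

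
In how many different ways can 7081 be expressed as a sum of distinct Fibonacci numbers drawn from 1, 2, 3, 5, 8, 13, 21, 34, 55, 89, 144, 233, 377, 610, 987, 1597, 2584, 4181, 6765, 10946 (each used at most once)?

24

Each representation comes from the Zeckendorf form by replacing some F_k with F_{k−1} + F_{k−2} where possible.
7081 = 6765+233+55+21+5+2 = 6765+233+55+13+8+5+2 = 6765+144+89+55+21+5+2 = 4181+2584+233+55+21+5+2 = 6765+233+34+21+13+8+5+2 = … (19 more), for 24 in all.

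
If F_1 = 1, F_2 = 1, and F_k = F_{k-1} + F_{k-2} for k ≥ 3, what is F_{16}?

987

Iterating the recurrence up to F_{10} = 55 and F_{9} = 34:
F_{11} = F_{10} + F_{9} = 55 + 34 = 89
F_{12} = F_{11} + F_{10} = 89 + 55 = 144
F_{13} = F_{12} + F_{11} = 144 + 89 = 233
F_{14} = F_{13} + F_{12} = 233 + 144 = 377
F_{15} = F_{14} + F_{13} = 377 + 233 = 610
F_{16} = F_{15} + F_{14} = 610 + 377 = 987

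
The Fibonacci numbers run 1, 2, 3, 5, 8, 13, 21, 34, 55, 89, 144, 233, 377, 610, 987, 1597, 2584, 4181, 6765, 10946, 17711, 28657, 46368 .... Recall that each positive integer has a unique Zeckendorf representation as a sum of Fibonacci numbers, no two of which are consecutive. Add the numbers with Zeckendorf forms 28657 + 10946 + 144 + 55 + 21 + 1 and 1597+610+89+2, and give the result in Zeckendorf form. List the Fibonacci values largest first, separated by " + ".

The two numbers are 39824 and 2298, so their sum is 42122.
42122: greatest Fibonacci not exceeding it is 28657, leaving 13465
13465: greatest Fibonacci not exceeding it is 10946, leaving 2519
2519: greatest Fibonacci not exceeding it is 1597, leaving 922
922: greatest Fibonacci not exceeding it is 610, leaving 312
312: greatest Fibonacci not exceeding it is 233, leaving 79
79: greatest Fibonacci not exceeding it is 55, leaving 24
24: greatest Fibonacci not exceeding it is 21, leaving 3
3: greatest Fibonacci not exceeding it is 3, leaving 0

28657 + 10946 + 1597 + 610 + 233 + 55 + 21 + 3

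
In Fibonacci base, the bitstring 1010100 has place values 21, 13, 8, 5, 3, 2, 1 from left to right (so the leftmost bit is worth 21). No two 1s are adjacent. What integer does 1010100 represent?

Summing the place values of the 1 bits: 21 + 8 + 3 = 32.

32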